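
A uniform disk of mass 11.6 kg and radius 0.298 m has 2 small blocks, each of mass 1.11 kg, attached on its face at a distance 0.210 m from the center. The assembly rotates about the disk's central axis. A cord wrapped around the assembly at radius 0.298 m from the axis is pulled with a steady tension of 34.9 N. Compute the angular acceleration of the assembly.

I_disk = ½MR² = ½(11.6)(0.298)² = 0.5151 kg·m².
I_blocks = 2·m·r² = 2(1.11)(0.210)² = 0.09790 kg·m².
Total I = 0.6130 kg·m².
τ = F r = (34.9)(0.298) = 10.40 N·m.
α = τ/I = 10.40/0.6130 = 16.97 rad/s².

α ≈ 17.0 rad/s²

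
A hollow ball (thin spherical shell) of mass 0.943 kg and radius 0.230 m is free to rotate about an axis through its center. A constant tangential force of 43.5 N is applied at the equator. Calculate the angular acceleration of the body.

α ≈ 301 rad/s²

I = (2/3)MR² = (2/3)(0.943)(0.230)² = 0.03326 kg·m².
τ = F R = (43.5)(0.230) = 10.01 N·m.
From τ = Iα: α = 10.01/0.03326 = 300.8 rad/s².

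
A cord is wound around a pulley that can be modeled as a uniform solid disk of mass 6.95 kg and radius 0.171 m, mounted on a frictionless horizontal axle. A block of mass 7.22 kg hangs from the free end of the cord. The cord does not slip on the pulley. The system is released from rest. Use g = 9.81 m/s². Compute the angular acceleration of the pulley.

I = ½MR² = (1/2)(6.95)(0.171)² = 0.1016 kg·m².
Block: mg − T = ma. Pulley: TR = Iα. No-slip: a = αR, so T = (I/R²)a = 3.475·a.
Then mg = (m + 3.475)a, so a = (7.22)(9.81)/(7.22 + 3.475) = 6.623 m/s².
α = a/R = 6.623/0.171 = 38.73 rad/s².

α ≈ 38.7 rad/s²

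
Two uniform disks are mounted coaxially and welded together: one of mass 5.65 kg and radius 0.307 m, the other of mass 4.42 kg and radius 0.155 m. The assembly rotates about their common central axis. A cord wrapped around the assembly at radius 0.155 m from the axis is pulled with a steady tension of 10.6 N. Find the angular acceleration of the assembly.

I = ½M₁R₁² + ½M₂R₂² = ½(5.65)(0.307)² + ½(4.42)(0.155)² = 0.3193 kg·m².
τ = F r = (10.6)(0.155) = 1.643 N·m.
α = τ/I = 1.643/0.3193 = 5.145 rad/s².

α ≈ 5.14 rad/s²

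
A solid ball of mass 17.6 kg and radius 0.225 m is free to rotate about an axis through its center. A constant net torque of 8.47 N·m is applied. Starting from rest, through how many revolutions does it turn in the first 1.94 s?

I = (2/5)MR² = (2/5)(17.6)(0.225)² = 0.3564 kg·m².
α = τ/I = 8.47/0.3564 = 23.77 rad/s².
θ = ½αt² = ½(23.77)(1.94)² = 44.72 rad.
Revolutions = θ/(2π) = 7.118.

≈ 7.12 revolutions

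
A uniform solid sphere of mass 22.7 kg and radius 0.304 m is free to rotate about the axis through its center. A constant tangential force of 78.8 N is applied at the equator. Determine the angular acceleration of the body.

I = (2/5)MR² = (2/5)(22.7)(0.304)² = 0.8391 kg·m².
τ = F R = (78.8)(0.304) = 23.96 N·m.
From τ = Iα: α = 23.96/0.8391 = 28.55 rad/s².

α ≈ 28.5 rad/s²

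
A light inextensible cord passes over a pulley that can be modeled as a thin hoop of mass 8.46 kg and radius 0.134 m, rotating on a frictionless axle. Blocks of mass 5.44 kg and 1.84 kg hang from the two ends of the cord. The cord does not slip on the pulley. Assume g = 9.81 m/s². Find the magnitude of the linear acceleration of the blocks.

a ≈ 2.24 m/s²

I = MR² = (8.46)(0.134)² = 0.1519 kg·m².
Heavier block: m₁g − T₁ = m₁a. Lighter block: T₂ − m₂g = m₂a.
Pulley: (T₁ − T₂)R = Iα = I(a/R), so T₁ − T₂ = (I/R²)a = 1·M_p a = 8.460·a.
Adding the three: (m₁ − m₂)g = (m₁ + m₂ + 8.460)a, so a = (5.44 − 1.84)(9.81)/(5.44 + 1.84 + 8.460) = 2.244 m/s².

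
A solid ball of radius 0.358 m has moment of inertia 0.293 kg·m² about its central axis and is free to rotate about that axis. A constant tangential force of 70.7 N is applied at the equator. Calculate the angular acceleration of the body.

τ = F R = (70.7)(0.358) = 25.31 N·m.
From τ = Iα: α = 25.31/0.2930 = 86.38 rad/s².

α ≈ 86.4 rad/s²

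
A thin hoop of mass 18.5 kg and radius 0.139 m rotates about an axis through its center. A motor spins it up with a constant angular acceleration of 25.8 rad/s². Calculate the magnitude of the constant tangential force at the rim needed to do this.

F ≈ 66.3 N

I = MR² = (18.5)(0.139)² = 0.3574 kg·m².
The required torque is τ = Iα = (0.3574)(25.80) = 9.222 N·m.
A tangential force at the rim gives τ = FR, so F = τ/R = 9.222/0.139 = 66.34 N.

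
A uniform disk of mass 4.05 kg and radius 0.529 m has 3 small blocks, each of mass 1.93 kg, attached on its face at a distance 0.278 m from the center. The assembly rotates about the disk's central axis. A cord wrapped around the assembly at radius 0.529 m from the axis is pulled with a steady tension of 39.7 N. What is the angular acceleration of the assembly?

α ≈ 20.7 rad/s²

I_disk = ½MR² = ½(4.05)(0.529)² = 0.5667 kg·m².
I_blocks = 3·m·r² = 3(1.93)(0.278)² = 0.4475 kg·m².
Total I = 1.014 kg·m².
τ = F r = (39.7)(0.529) = 21.00 N·m.
α = τ/I = 21.00/1.014 = 20.71 rad/s².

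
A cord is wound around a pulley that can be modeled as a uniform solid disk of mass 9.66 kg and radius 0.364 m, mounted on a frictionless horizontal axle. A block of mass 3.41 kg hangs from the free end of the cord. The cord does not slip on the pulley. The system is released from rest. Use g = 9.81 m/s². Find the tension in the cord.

T ≈ 19.6 N

I = ½MR² = (1/2)(9.66)(0.364)² = 0.6400 kg·m².
Block: mg − T = ma. Pulley: TR = Iα. No-slip: a = αR, so T = (I/R²)a = 4.830·a.
Then mg = (m + 4.830)a, so a = (3.41)(9.81)/(3.41 + 4.830) = 4.060 m/s².
T = 4.830·a = 19.61 N.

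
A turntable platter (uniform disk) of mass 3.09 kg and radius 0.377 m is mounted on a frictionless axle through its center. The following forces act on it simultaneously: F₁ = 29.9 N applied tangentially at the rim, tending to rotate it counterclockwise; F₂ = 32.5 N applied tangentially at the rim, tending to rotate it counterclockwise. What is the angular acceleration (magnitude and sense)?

α ≈ 107 rad/s², counterclockwise

I = ½MR² = (1/2)(3.09)(0.377)² = 0.2196 kg·m².
Taking counterclockwise as positive: τ₁ = +(29.9)(0.377) = +11.27 N·m; τ₂ = +(32.5)(0.377) = +12.25 N·m.
Net torque τ = 23.52 N·m.
α = τ/I = 23.52/0.2196 = 107.1 rad/s².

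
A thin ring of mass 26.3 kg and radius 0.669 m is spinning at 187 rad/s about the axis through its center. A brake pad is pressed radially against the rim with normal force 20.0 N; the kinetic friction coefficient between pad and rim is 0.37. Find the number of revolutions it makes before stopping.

≈ 6620 revolutions

I = MR² = (26.3)(0.669)² = 11.77 kg·m².
Friction force f = μN = (0.37)(20.0) = 7.400 N at the rim; torque magnitude τ = fR = 4.951 N·m, opposing ω.
|α| = τ/I = 4.951/11.77 = 0.4206 rad/s² (deceleration).
ω² = ω₀² − 2|α|θ with ω = 0 ⇒ θ = ω₀²/(2|α|) = 41570 rad = 6616 rev.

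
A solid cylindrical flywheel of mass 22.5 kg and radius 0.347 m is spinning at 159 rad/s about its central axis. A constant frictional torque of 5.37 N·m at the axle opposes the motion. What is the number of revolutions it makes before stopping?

I = ½MR² = (1/2)(22.5)(0.347)² = 1.355 kg·m².
The net torque has magnitude 5.37 N·m, opposing ω.
|α| = τ/I = 5.370/1.355 = 3.964 rad/s² (deceleration).
ω² = ω₀² − 2|α|θ with ω = 0 ⇒ θ = ω₀²/(2|α|) = 3189 rad = 507.5 rev.

≈ 507 revolutions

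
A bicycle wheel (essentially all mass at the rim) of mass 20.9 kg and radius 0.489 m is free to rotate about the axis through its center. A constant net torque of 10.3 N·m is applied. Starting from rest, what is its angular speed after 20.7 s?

I = MR² = (20.9)(0.489)² = 4.998 kg·m².
α = τ/I = 10.3/4.998 = 2.061 rad/s².
ω = ω₀ + αt = 0 + (2.061)(20.7) = 42.66 rad/s.

ω ≈ 42.7 rad/s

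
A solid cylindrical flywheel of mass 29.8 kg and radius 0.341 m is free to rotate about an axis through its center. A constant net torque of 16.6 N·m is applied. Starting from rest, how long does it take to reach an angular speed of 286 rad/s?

t ≈ 29.9 s

I = ½MR² = (1/2)(29.8)(0.341)² = 1.733 kg·m².
α = τ/I = 16.6/1.733 = 9.581 rad/s².
ω = αt ⇒ t = ω/α = 286/9.581 = 29.85 s.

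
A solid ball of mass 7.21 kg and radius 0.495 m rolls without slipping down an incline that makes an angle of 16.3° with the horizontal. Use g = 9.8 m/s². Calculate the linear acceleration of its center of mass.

Translation along the incline: Mg sinθ − f = Ma.
Rotation about the center: fR = Iα with I = (2/5)MR². No-slip gives a = αR, so f = (I/R²)a = (2/5)M a.
Substituting: Mg sinθ = (1 + 0.4000)Ma, so a = g sinθ/(1 + 0.4000) = (9.8) sin 16.3° / 1.400 = 1.965 m/s².

a ≈ 1.96 m/s²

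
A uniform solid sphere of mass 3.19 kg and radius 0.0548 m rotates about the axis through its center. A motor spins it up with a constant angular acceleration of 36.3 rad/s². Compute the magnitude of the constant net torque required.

I = (2/5)MR² = (2/5)(3.19)(0.0548)² = 0.003832 kg·m².
τ = Iα = (0.003832)(36.30) = 0.1391 N·m.

τ ≈ 0.139 N·m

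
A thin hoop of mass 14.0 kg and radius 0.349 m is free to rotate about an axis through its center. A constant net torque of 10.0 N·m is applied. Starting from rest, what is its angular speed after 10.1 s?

I = MR² = (14.0)(0.349)² = 1.705 kg·m².
α = τ/I = 10.0/1.705 = 5.864 rad/s².
ω = ω₀ + αt = 0 + (5.864)(10.1) = 59.23 rad/s.

ω ≈ 59.2 rad/s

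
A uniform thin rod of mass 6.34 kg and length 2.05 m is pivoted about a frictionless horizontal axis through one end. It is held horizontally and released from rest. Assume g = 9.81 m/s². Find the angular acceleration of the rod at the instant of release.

About the pivot, I = (1/3)ML² = (1/3)(6.34)(2.05)² = 8.881 kg·m².
The weight acts at the center, a distance L/2 = 1.025 m from the pivot; τ = Mg(L/2) = 63.75 N·m.
α = τ/I = 63.75/8.881 = 7.178 rad/s².
(Equivalently α = (3g/(2L)) = 7.178 rad/s².)

α ≈ 7.18 rad/s²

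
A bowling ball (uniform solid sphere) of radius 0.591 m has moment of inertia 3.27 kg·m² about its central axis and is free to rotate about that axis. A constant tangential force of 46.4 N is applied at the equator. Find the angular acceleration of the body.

τ = F R = (46.4)(0.591) = 27.42 N·m.
Newton's second law for rotation, τ = Iα, gives α = τ/I = 27.42/3.270 = 8.386 rad/s².

α ≈ 8.39 rad/s²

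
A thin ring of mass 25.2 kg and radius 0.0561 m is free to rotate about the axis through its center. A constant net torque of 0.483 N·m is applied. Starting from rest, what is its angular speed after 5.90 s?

I = MR² = (25.2)(0.0561)² = 0.07931 kg·m².
α = τ/I = 0.483/0.07931 = 6.090 rad/s².
ω = ω₀ + αt = 0 + (6.090)(5.90) = 35.93 rad/s.

ω ≈ 35.9 rad/s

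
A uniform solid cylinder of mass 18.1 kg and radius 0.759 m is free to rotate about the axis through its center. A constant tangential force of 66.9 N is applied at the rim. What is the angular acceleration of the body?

I = ½MR² = (1/2)(18.1)(0.759)² = 5.214 kg·m².
τ = F R = (66.9)(0.759) = 50.78 N·m.
From τ = Iα: α = 50.78/5.214 = 9.739 rad/s².

α ≈ 9.74 rad/s²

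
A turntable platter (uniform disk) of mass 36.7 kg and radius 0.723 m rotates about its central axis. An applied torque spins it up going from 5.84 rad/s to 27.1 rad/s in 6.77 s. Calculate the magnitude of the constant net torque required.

I = ½MR² = (1/2)(36.7)(0.723)² = 9.592 kg·m².
α = Δω/Δt = (27.1 − 5.84)/6.77 = 3.140 rad/s².
τ = Iα = (9.592)(3.140) = 30.12 N·m.

τ ≈ 30.1 N·m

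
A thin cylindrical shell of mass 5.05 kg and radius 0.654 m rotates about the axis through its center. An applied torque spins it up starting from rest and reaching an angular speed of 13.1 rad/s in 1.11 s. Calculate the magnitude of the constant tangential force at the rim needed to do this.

F ≈ 39.0 N

I = MR² = (5.05)(0.654)² = 2.160 kg·m².
α = Δω/Δt = (13.1 − 0)/1.11 = 11.80 rad/s².
The required torque is τ = Iα = (2.160)(11.80) = 25.49 N·m.
A tangential force at the rim gives τ = FR, so F = τ/R = 25.49/0.654 = 38.98 N.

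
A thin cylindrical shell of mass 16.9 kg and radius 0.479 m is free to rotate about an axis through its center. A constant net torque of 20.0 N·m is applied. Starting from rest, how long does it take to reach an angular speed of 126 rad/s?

t ≈ 24.4 s

I = MR² = (16.9)(0.479)² = 3.878 kg·m².
α = τ/I = 20.0/3.878 = 5.158 rad/s².
ω = αt ⇒ t = ω/α = 126/5.158 = 24.43 s.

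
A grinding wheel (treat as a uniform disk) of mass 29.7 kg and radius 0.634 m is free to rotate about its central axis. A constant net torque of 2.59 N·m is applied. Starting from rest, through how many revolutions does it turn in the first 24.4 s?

I = ½MR² = (1/2)(29.7)(0.634)² = 5.969 kg·m².
α = τ/I = 2.59/5.969 = 0.4339 rad/s².
θ = ½αt² = ½(0.4339)(24.4)² = 129.2 rad.
Revolutions = θ/(2π) = 20.56.

≈ 20.6 revolutions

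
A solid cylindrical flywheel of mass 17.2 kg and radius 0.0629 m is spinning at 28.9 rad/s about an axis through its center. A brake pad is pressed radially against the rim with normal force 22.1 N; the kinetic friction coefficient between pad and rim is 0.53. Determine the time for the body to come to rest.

t ≈ 1.33 s

I = ½MR² = (1/2)(17.2)(0.0629)² = 0.03403 kg·m².
Friction force f = μN = (0.53)(22.1) = 11.71 N at the rim; torque magnitude τ = fR = 0.7367 N·m, opposing ω.
|α| = τ/I = 0.7367/0.03403 = 21.65 rad/s² (deceleration).
0 = ω₀ − |α|t ⇒ t = ω₀/|α| = 28.9/21.65 = 1.335 s.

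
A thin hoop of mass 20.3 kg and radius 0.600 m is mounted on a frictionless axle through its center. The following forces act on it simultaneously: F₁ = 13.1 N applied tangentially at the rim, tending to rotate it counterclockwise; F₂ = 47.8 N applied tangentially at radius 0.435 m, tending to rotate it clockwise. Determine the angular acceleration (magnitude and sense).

I = MR² = (20.3)(0.600)² = 7.308 kg·m².
Taking counterclockwise as positive: τ₁ = +(13.1)(0.600) = +7.860 N·m; τ₂ = −(47.8)(0.435) = −20.79 N·m.
Net torque τ = -12.93 N·m.
α = τ/I = -12.93/7.308 = -1.770 rad/s².

α ≈ 1.77 rad/s², clockwise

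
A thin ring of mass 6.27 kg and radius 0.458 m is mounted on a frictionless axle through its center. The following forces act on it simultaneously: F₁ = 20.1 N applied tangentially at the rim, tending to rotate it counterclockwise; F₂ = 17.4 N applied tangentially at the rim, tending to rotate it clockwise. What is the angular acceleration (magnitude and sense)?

α ≈ 0.940 rad/s², counterclockwise

I = MR² = (6.27)(0.458)² = 1.315 kg·m².
Taking counterclockwise as positive: τ₁ = +(20.1)(0.458) = +9.206 N·m; τ₂ = −(17.4)(0.458) = −7.969 N·m.
Net torque τ = 1.237 N·m.
α = τ/I = 1.237/1.315 = 0.9402 rad/s².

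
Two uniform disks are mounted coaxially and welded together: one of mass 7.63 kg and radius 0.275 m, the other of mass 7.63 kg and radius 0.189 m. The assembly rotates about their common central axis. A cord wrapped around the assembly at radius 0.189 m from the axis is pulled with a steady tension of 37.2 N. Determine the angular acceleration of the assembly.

α ≈ 16.6 rad/s²

I = ½M₁R₁² + ½M₂R₂² = ½(7.63)(0.275)² + ½(7.63)(0.189)² = 0.4248 kg·m².
τ = F r = (37.2)(0.189) = 7.031 N·m.
α = τ/I = 7.031/0.4248 = 16.55 rad/s².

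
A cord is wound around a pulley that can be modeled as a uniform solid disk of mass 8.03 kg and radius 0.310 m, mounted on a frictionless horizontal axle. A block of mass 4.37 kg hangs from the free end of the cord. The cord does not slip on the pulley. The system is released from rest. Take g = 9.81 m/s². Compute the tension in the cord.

I = ½MR² = (1/2)(8.03)(0.310)² = 0.3858 kg·m².
Block: mg − T = ma. Pulley: TR = Iα. No-slip: a = αR, so T = (I/R²)a = 4.015·a.
Then mg = (m + 4.015)a, so a = (4.37)(9.81)/(4.37 + 4.015) = 5.113 m/s².
T = 4.015·a = 20.53 N.

T ≈ 20.5 N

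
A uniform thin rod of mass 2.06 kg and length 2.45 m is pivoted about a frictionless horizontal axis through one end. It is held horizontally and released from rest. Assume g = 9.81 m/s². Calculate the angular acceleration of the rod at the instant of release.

About the pivot, I = (1/3)ML² = (1/3)(2.06)(2.45)² = 4.122 kg·m².
The weight acts at the center, a distance L/2 = 1.225 m from the pivot; τ = Mg(L/2) = 24.76 N·m.
α = τ/I = 24.76/4.122 = 6.006 rad/s².
(Equivalently α = (3g/(2L)) = 6.006 rad/s².)

α ≈ 6.01 rad/s²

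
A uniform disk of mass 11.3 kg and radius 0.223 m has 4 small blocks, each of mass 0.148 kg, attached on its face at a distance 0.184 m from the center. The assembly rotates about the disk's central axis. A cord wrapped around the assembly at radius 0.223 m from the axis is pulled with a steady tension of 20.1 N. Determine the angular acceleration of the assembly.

α ≈ 14.9 rad/s²

I_disk = ½MR² = ½(11.3)(0.223)² = 0.2810 kg·m².
I_blocks = 4·m·r² = 4(0.148)(0.184)² = 0.02004 kg·m².
Total I = 0.3010 kg·m².
τ = F r = (20.1)(0.223) = 4.482 N·m.
α = τ/I = 4.482/0.3010 = 14.89 rad/s².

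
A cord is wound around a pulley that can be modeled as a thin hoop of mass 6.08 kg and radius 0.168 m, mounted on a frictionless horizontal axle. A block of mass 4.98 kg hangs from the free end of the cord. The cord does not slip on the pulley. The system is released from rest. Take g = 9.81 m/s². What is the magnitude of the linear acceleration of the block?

a ≈ 4.42 m/s²

I = MR² = (6.08)(0.168)² = 0.1716 kg·m².
Block: mg − T = ma. Pulley: TR = Iα. No-slip: a = αR, so T = (I/R²)a = 6.080·a.
Then mg = (m + 6.080)a, so a = (4.98)(9.81)/(4.98 + 6.080) = 4.417 m/s².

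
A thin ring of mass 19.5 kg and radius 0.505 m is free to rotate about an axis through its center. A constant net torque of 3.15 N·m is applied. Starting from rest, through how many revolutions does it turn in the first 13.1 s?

I = MR² = (19.5)(0.505)² = 4.973 kg·m².
α = τ/I = 3.15/4.973 = 0.6334 rad/s².
θ = ½αt² = ½(0.6334)(13.1)² = 54.35 rad.
Revolutions = θ/(2π) = 8.650.

≈ 8.65 revolutions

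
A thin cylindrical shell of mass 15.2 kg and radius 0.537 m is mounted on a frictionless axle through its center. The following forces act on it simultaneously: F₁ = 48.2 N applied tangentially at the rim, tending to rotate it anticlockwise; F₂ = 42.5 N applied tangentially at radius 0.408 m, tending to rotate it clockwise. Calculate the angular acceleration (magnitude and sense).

I = MR² = (15.2)(0.537)² = 4.383 kg·m².
Taking anticlockwise as positive: τ₁ = +(48.2)(0.537) = +25.88 N·m; τ₂ = −(42.5)(0.408) = −17.34 N·m.
Net torque τ = 8.543 N·m.
α = τ/I = 8.543/4.383 = 1.949 rad/s².

α ≈ 1.95 rad/s², anticlockwise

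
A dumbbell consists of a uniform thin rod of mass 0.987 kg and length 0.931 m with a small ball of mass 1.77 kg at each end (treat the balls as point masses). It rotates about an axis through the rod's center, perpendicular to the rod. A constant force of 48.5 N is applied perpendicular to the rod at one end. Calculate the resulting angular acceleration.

α ≈ 26.9 rad/s²

I_rod = (1/12)ML² = (1/12)(0.987)(0.931)² = 0.07129 kg·m².
I_balls = 2·m·(L/2)² = 2(1.77)(0.4655)² = 0.7671 kg·m².
Total I = 0.8384 kg·m².
τ = F·(L/2) = (48.5)(0.466) = 22.58 N·m.
α = τ/I = 22.58/0.8384 = 26.93 rad/s².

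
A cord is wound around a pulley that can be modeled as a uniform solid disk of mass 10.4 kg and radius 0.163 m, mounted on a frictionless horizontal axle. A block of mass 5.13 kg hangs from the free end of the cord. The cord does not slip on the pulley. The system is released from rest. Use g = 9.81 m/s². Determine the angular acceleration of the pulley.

α ≈ 29.9 rad/s²

I = ½MR² = (1/2)(10.4)(0.163)² = 0.1382 kg·m².
Block: mg − T = ma. Pulley: TR = Iα. No-slip: a = αR, so T = (I/R²)a = 5.200·a.
Then mg = (m + 5.200)a, so a = (5.13)(9.81)/(5.13 + 5.200) = 4.872 m/s².
α = a/R = 4.872/0.163 = 29.89 rad/s².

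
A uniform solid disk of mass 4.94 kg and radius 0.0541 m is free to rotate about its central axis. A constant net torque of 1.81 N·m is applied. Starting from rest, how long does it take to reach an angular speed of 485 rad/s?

I = ½MR² = (1/2)(4.94)(0.0541)² = 0.007229 kg·m².
α = τ/I = 1.81/0.007229 = 250.4 rad/s².
ω = αt ⇒ t = ω/α = 485/250.4 = 1.937 s.

t ≈ 1.94 s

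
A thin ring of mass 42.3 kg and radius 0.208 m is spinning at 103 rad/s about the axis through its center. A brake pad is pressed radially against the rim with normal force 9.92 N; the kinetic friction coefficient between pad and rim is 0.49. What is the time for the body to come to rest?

t ≈ 186 s

I = MR² = (42.3)(0.208)² = 1.830 kg·m².
Friction force f = μN = (0.49)(9.92) = 4.861 N at the rim; torque magnitude τ = fR = 1.011 N·m, opposing ω.
|α| = τ/I = 1.011/1.830 = 0.5525 rad/s² (deceleration).
0 = ω₀ − |α|t ⇒ t = ω₀/|α| = 103/0.5525 = 186.4 s.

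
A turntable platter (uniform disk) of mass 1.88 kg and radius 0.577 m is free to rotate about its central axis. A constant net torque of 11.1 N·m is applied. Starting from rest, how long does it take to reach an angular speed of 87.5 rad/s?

I = ½MR² = (1/2)(1.88)(0.577)² = 0.3130 kg·m².
α = τ/I = 11.1/0.3130 = 35.47 rad/s².
ω = αt ⇒ t = ω/α = 87.5/35.47 = 2.467 s.

t ≈ 2.47 s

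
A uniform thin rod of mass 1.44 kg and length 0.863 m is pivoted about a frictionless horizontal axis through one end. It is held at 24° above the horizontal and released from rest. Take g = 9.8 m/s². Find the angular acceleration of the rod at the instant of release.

α ≈ 15.6 rad/s²

About the pivot, I = (1/3)ML² = (1/3)(1.44)(0.863)² = 0.3575 kg·m².
The weight acts at the center, a distance L/2 = 0.4315 m from the pivot; τ = Mg(L/2) cos 24° = 5.563 N·m.
α = τ/I = 5.563/0.3575 = 15.56 rad/s².
(Equivalently α = (3g/(2L)) cos 24° = 15.56 rad/s².)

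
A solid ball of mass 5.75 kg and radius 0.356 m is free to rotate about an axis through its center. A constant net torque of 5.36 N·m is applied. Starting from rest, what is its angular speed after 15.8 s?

ω ≈ 291 rad/s

I = (2/5)MR² = (2/5)(5.75)(0.356)² = 0.2915 kg·m².
α = τ/I = 5.36/0.2915 = 18.39 rad/s².
ω = ω₀ + αt = 0 + (18.39)(15.8) = 290.5 rad/s.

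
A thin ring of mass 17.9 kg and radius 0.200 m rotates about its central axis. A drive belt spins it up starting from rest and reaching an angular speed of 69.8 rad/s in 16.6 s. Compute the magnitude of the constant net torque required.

I = MR² = (17.9)(0.200)² = 0.7160 kg·m².
α = Δω/Δt = (69.8 − 0)/16.6 = 4.205 rad/s².
τ = Iα = (0.7160)(4.205) = 3.011 N·m.

τ ≈ 3.01 N·m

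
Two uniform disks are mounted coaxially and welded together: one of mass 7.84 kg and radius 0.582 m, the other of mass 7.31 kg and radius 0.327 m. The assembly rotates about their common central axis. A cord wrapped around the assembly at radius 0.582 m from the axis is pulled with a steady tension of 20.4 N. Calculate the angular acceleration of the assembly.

I = ½M₁R₁² + ½M₂R₂² = ½(7.84)(0.582)² + ½(7.31)(0.327)² = 1.719 kg·m².
τ = F r = (20.4)(0.582) = 11.87 N·m.
α = τ/I = 11.87/1.719 = 6.908 rad/s².

α ≈ 6.91 rad/s²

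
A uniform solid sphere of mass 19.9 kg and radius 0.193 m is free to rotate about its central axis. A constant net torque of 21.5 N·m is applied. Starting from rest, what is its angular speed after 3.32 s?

I = (2/5)MR² = (2/5)(19.9)(0.193)² = 0.2965 kg·m².
α = τ/I = 21.5/0.2965 = 72.51 rad/s².
ω = ω₀ + αt = 0 + (72.51)(3.32) = 240.7 rad/s.

ω ≈ 241 rad/s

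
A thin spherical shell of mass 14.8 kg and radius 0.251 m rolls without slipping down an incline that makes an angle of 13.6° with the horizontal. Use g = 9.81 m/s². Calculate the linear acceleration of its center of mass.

Translation along the incline: Mg sinθ − f = Ma.
Rotation about the center: fR = Iα with I = (2/3)MR². No-slip gives a = αR, so f = (I/R²)a = (2/3)M a.
Substituting: Mg sinθ = (1 + 0.6667)Ma, so a = g sinθ/(1 + 0.6667) = (9.81) sin 13.6° / 1.667 = 1.384 m/s².

a ≈ 1.38 m/s²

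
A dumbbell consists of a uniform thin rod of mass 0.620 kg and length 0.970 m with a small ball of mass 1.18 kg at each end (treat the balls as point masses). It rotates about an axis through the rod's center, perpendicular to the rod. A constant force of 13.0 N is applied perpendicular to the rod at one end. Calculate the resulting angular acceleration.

α ≈ 10.4 rad/s²

I_rod = (1/12)ML² = (1/12)(0.620)(0.970)² = 0.04861 kg·m².
I_balls = 2·m·(L/2)² = 2(1.18)(0.4850)² = 0.5551 kg·m².
Total I = 0.6037 kg·m².
τ = F·(L/2) = (13.0)(0.485) = 6.305 N·m.
α = τ/I = 6.305/0.6037 = 10.44 rad/s².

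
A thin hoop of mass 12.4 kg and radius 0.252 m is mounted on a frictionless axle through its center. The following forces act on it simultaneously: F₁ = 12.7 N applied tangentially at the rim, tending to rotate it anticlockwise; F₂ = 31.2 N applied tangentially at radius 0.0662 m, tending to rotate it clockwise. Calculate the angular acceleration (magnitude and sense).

I = MR² = (12.4)(0.252)² = 0.7874 kg·m².
Taking anticlockwise as positive: τ₁ = +(12.7)(0.252) = +3.200 N·m; τ₂ = −(31.2)(0.0662) = −2.065 N·m.
Net torque τ = 1.135 N·m.
α = τ/I = 1.135/0.7874 = 1.441 rad/s².

α ≈ 1.44 rad/s², anticlockwise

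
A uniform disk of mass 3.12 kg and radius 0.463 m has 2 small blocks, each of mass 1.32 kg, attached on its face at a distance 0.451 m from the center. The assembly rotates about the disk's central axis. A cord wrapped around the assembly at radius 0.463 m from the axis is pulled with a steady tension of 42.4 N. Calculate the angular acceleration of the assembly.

α ≈ 22.5 rad/s²

I_disk = ½MR² = ½(3.12)(0.463)² = 0.3344 kg·m².
I_blocks = 2·m·r² = 2(1.32)(0.451)² = 0.5370 kg·m².
Total I = 0.8714 kg·m².
τ = F r = (42.4)(0.463) = 19.63 N·m.
α = τ/I = 19.63/0.8714 = 22.53 rad/s².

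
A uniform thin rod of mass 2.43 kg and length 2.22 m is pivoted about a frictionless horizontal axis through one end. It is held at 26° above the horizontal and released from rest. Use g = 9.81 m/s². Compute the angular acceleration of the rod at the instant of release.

α ≈ 5.96 rad/s²

About the pivot, I = (1/3)ML² = (1/3)(2.43)(2.22)² = 3.992 kg·m².
The weight acts at the center, a distance L/2 = 1.110 m from the pivot; τ = Mg(L/2) cos 26° = 23.78 N·m.
α = τ/I = 23.78/3.992 = 5.958 rad/s².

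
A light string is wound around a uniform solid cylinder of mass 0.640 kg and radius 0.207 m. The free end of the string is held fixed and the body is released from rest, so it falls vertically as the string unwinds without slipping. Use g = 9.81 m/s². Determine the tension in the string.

T ≈ 2.09 N

Translation: Mg − T = Ma. Rotation about the center: TR = Iα with I = ½MR².
With a = αR: T = (I/R²)a = (1/2)M a, so Mg = (1 + 0.5000)Ma.
a = g/(1 + 0.5000) = 9.81/1.500 = 6.540 m/s².
T = 0.5000·M·a = (0.5000)(0.640)(6.540) = 2.093 N.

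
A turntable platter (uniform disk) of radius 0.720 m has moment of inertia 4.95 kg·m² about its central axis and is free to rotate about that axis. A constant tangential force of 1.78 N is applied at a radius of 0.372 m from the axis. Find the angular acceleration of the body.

τ = F·r = (1.78)(0.372) = 0.6622 N·m.
From τ = Iα: α = 0.6622/4.950 = 0.1338 rad/s².

α ≈ 0.134 rad/s²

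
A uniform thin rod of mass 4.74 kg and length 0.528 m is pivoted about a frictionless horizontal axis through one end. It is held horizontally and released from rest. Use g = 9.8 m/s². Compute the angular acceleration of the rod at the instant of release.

α ≈ 27.8 rad/s²

About the pivot, I = (1/3)ML² = (1/3)(4.74)(0.528)² = 0.4405 kg·m².
The weight acts at the center, a distance L/2 = 0.2640 m from the pivot; τ = Mg(L/2) = 12.26 N·m.
α = τ/I = 12.26/0.4405 = 27.84 rad/s².
(Equivalently α = (3g/(2L)) = 27.84 rad/s².)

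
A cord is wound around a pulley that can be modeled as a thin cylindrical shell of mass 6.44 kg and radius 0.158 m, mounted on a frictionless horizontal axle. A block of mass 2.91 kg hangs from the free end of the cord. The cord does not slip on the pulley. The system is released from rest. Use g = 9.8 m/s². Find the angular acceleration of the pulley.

I = MR² = (6.44)(0.158)² = 0.1608 kg·m².
Block: mg − T = ma. Pulley: TR = Iα. No-slip: a = αR, so T = (I/R²)a = 6.440·a.
Then mg = (m + 6.440)a, so a = (2.91)(9.8)/(2.91 + 6.440) = 3.050 m/s².
α = a/R = 3.050/0.158 = 19.30 rad/s².

α ≈ 19.3 rad/s²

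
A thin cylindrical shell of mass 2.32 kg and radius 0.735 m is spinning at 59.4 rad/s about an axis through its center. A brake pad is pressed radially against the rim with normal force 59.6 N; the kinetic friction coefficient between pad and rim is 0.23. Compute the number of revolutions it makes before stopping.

I = MR² = (2.32)(0.735)² = 1.253 kg·m².
Friction force f = μN = (0.23)(59.6) = 13.71 N at the rim; torque magnitude τ = fR = 10.08 N·m, opposing ω.
|α| = τ/I = 10.08/1.253 = 8.039 rad/s² (deceleration).
ω² = ω₀² − 2|α|θ with ω = 0 ⇒ θ = ω₀²/(2|α|) = 219.5 rad = 34.93 rev.

≈ 34.9 revolutions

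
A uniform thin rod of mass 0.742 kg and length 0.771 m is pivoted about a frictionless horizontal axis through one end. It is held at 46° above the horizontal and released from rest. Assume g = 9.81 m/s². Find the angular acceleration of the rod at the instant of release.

About the pivot, I = (1/3)ML² = (1/3)(0.742)(0.771)² = 0.1470 kg·m².
The weight acts at the center, a distance L/2 = 0.3855 m from the pivot; τ = Mg(L/2) cos 46° = 1.949 N·m.
α = τ/I = 1.949/0.1470 = 13.26 rad/s².

α ≈ 13.3 rad/s²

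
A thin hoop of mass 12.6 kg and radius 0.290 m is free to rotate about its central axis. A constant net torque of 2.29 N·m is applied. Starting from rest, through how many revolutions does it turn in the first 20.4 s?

I = MR² = (12.6)(0.290)² = 1.060 kg·m².
α = τ/I = 2.29/1.060 = 2.161 rad/s².
θ = ½αt² = ½(2.161)(20.4)² = 449.7 rad.
Revolutions = θ/(2π) = 71.57.

≈ 71.6 revolutions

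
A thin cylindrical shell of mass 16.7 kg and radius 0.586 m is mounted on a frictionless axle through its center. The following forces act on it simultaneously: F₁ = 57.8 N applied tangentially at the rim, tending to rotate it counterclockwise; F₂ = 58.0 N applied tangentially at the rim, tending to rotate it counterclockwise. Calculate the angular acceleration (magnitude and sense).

I = MR² = (16.7)(0.586)² = 5.735 kg·m².
Taking counterclockwise as positive: τ₁ = +(57.8)(0.586) = +33.87 N·m; τ₂ = +(58.0)(0.586) = +33.99 N·m.
Net torque τ = 67.86 N·m.
α = τ/I = 67.86/5.735 = 11.83 rad/s².

α ≈ 11.8 rad/s², counterclockwise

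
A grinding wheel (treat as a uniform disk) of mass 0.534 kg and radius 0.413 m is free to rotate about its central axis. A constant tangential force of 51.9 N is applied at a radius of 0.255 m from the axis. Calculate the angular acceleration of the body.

α ≈ 291 rad/s²

I = ½MR² = (1/2)(0.534)(0.413)² = 0.04554 kg·m².
τ = F·r = (51.9)(0.255) = 13.23 N·m.
Newton's second law for rotation, τ = Iα, gives α = τ/I = 13.23/0.04554 = 290.6 rad/s².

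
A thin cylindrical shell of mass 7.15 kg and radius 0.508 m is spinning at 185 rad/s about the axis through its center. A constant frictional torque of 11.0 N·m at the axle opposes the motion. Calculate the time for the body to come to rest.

t ≈ 31.0 s

I = MR² = (7.15)(0.508)² = 1.845 kg·m².
The net torque has magnitude 11.0 N·m, opposing ω.
|α| = τ/I = 11.00/1.845 = 5.962 rad/s² (deceleration).
0 = ω₀ − |α|t ⇒ t = ω₀/|α| = 185/5.962 = 31.03 s.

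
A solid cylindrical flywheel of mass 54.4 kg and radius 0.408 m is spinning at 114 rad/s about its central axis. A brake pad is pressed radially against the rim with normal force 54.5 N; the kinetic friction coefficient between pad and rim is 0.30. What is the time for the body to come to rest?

t ≈ 77.4 s

I = ½MR² = (1/2)(54.4)(0.408)² = 4.528 kg·m².
Friction force f = μN = (0.30)(54.5) = 16.35 N at the rim; torque magnitude τ = fR = 6.671 N·m, opposing ω.
|α| = τ/I = 6.671/4.528 = 1.473 rad/s² (deceleration).
0 = ω₀ − |α|t ⇒ t = ω₀/|α| = 114/1.473 = 77.38 s.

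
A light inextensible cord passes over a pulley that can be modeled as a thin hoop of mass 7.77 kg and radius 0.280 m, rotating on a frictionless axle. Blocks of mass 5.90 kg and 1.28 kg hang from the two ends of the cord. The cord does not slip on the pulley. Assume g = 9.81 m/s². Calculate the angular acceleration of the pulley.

I = MR² = (7.77)(0.280)² = 0.6092 kg·m².
Heavier block: m₁g − T₁ = m₁a. Lighter block: T₂ − m₂g = m₂a.
Pulley: (T₁ − T₂)R = Iα = I(a/R), so T₁ − T₂ = (I/R²)a = 1·M_p a = 7.770·a.
Adding the three: (m₁ − m₂)g = (m₁ + m₂ + 7.770)a, so a = (5.90 − 1.28)(9.81)/(5.90 + 1.28 + 7.770) = 3.032 m/s².
α = a/R = 3.032/0.280 = 10.83 rad/s².

α ≈ 10.8 rad/s²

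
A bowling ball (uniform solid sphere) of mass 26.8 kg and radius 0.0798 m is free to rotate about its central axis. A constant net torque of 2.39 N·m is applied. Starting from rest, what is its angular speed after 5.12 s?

ω ≈ 179 rad/s

I = (2/5)MR² = (2/5)(26.8)(0.0798)² = 0.06827 kg·m².
α = τ/I = 2.39/0.06827 = 35.01 rad/s².
ω = ω₀ + αt = 0 + (35.01)(5.12) = 179.3 rad/s.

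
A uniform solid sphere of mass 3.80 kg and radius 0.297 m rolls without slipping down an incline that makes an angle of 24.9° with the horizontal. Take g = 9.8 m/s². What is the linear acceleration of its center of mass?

a ≈ 2.95 m/s²

Translation along the incline: Mg sinθ − f = Ma.
Rotation about the center: fR = Iα with I = (2/5)MR². No-slip gives a = αR, so f = (I/R²)a = (2/5)M a.
Substituting: Mg sinθ = (1 + 0.4000)Ma, so a = g sinθ/(1 + 0.4000) = (9.8) sin 24.9° / 1.400 = 2.947 m/s².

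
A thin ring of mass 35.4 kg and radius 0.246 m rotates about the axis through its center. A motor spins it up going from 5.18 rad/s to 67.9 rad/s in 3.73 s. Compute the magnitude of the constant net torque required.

I = MR² = (35.4)(0.246)² = 2.142 kg·m².
α = Δω/Δt = (67.9 − 5.18)/3.73 = 16.82 rad/s².
τ = Iα = (2.142)(16.82) = 36.02 N·m.

τ ≈ 36.0 N·m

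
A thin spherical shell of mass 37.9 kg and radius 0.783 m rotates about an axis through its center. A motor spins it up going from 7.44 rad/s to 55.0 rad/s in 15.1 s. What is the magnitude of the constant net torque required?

I = (2/3)MR² = (2/3)(37.9)(0.783)² = 15.49 kg·m².
α = Δω/Δt = (55.0 − 7.44)/15.1 = 3.150 rad/s².
τ = Iα = (15.49)(3.150) = 48.79 N·m.

τ ≈ 48.8 N·m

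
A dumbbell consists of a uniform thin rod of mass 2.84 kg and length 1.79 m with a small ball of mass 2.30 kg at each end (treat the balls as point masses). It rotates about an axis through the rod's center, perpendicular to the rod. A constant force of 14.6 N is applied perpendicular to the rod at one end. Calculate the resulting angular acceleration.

α ≈ 2.94 rad/s²

I_rod = (1/12)ML² = (1/12)(2.84)(1.79)² = 0.7583 kg·m².
I_balls = 2·m·(L/2)² = 2(2.30)(0.8950)² = 3.685 kg·m².
Total I = 4.443 kg·m².
τ = F·(L/2) = (14.6)(0.895) = 13.07 N·m.
α = τ/I = 13.07/4.443 = 2.941 rad/s².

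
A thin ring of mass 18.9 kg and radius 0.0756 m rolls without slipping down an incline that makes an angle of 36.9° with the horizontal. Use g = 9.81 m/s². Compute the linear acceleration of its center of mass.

Translation along the incline: Mg sinθ − f = Ma.
Rotation about the center: fR = Iα with I = MR². No-slip gives a = αR, so f = (I/R²)a = M a.
Substituting: Mg sinθ = (1 + 1.000)Ma, so a = g sinθ/(1 + 1.000) = (9.81) sin 36.9° / 2.000 = 2.945 m/s².

a ≈ 2.95 m/s²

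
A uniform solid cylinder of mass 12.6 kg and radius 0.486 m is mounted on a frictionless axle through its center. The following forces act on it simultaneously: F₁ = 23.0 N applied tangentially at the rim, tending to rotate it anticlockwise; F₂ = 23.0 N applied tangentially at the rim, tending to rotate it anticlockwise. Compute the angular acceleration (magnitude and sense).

I = ½MR² = (1/2)(12.6)(0.486)² = 1.488 kg·m².
Taking anticlockwise as positive: τ₁ = +(23.0)(0.486) = +11.18 N·m; τ₂ = +(23.0)(0.486) = +11.18 N·m.
Net torque τ = 22.36 N·m.
α = τ/I = 22.36/1.488 = 15.02 rad/s².

α ≈ 15.0 rad/s², anticlockwise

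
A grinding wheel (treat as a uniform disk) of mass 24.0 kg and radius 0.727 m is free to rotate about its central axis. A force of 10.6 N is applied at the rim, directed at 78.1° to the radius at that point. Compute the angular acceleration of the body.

α ≈ 1.19 rad/s²

I = ½MR² = (1/2)(24.0)(0.727)² = 6.342 kg·m².
Only the tangential component produces torque: τ = F R sinθ = (10.6)(0.727) sin 78.1° = 7.541 N·m.
From τ = Iα: α = 7.541/6.342 = 1.189 rad/s².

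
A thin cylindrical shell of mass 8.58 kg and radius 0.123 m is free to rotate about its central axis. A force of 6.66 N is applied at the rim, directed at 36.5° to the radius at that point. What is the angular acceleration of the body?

I = MR² = (8.58)(0.123)² = 0.1298 kg·m².
Only the tangential component produces torque: τ = F R sinθ = (6.66)(0.123) sin 36.5° = 0.4873 N·m.
Newton's second law for rotation, τ = Iα, gives α = τ/I = 0.4873/0.1298 = 3.754 rad/s².

α ≈ 3.75 rad/s²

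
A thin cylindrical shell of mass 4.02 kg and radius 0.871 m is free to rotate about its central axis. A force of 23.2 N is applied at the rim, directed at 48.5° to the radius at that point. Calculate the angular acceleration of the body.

I = MR² = (4.02)(0.871)² = 3.050 kg·m².
Only the tangential component produces torque: τ = F R sinθ = (23.2)(0.871) sin 48.5° = 15.13 N·m.
From τ = Iα: α = 15.13/3.050 = 4.962 rad/s².

α ≈ 4.96 rad/s²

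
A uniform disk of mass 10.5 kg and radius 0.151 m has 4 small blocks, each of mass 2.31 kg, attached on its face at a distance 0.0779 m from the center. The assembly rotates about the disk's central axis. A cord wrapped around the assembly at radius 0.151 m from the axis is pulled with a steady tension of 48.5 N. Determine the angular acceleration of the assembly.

α ≈ 41.7 rad/s²

I_disk = ½MR² = ½(10.5)(0.151)² = 0.1197 kg·m².
I_blocks = 4·m·r² = 4(2.31)(0.0779)² = 0.05607 kg·m².
Total I = 0.1758 kg·m².
τ = F r = (48.5)(0.151) = 7.324 N·m.
α = τ/I = 7.324/0.1758 = 41.66 rad/s².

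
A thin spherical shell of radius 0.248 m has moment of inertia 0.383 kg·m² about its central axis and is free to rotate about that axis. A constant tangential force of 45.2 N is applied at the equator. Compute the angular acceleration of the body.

τ = F R = (45.2)(0.248) = 11.21 N·m.
From τ = Iα: α = 11.21/0.3830 = 29.27 rad/s².

α ≈ 29.3 rad/s²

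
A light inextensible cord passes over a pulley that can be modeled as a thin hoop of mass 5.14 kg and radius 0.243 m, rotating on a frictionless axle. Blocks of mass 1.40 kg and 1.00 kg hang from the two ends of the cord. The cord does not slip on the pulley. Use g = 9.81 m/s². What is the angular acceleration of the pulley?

I = MR² = (5.14)(0.243)² = 0.3035 kg·m².
Heavier block: m₁g − T₁ = m₁a. Lighter block: T₂ − m₂g = m₂a.
Pulley: (T₁ − T₂)R = Iα = I(a/R), so T₁ − T₂ = (I/R²)a = 1·M_p a = 5.140·a.
Adding the three: (m₁ − m₂)g = (m₁ + m₂ + 5.140)a, so a = (1.40 − 1.00)(9.81)/(1.40 + 1.00 + 5.140) = 0.5204 m/s².
α = a/R = 0.5204/0.243 = 2.142 rad/s².

α ≈ 2.14 rad/s²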